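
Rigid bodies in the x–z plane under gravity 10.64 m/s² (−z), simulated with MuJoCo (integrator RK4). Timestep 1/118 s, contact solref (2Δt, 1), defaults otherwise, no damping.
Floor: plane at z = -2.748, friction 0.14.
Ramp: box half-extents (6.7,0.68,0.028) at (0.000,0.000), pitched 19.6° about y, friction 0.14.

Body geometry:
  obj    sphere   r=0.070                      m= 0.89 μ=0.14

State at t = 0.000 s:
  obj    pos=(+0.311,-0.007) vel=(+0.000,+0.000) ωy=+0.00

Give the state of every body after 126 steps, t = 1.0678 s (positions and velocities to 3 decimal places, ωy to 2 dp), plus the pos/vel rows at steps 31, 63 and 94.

State at t = 1.0678 s:
  obj    pos=(+1.681,-0.494) vel=(+2.565,-0.913) ωy=+38.87

Key-timestep trajectory:
   step    t(s)  obj.x    obj.z    obj.vx   obj.vz 
     31  0.2627   +0.394  -0.036  +0.631  -0.225
     63  0.5339   +0.654  -0.129  +1.283  -0.457
     94  0.7966   +1.073  -0.278  +1.914  -0.681


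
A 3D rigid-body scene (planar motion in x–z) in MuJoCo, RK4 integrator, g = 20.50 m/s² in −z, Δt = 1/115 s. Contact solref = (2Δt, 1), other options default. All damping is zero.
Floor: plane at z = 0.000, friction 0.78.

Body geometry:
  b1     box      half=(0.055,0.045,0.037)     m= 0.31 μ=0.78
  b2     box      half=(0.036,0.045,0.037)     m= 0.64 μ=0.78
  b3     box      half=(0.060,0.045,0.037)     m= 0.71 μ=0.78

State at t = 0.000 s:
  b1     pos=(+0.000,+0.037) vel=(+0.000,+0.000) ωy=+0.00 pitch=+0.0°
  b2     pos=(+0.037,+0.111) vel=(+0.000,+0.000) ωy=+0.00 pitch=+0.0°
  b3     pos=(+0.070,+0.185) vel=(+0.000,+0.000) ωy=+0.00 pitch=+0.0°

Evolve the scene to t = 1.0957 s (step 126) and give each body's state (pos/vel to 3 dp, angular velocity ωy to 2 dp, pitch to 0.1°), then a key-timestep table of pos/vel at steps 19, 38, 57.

State at t = 1.0957 s:
  b1     pos=(-0.001,+0.037) vel=(+0.000,+0.000) ωy=+0.00 pitch=+0.0°
  b2     pos=(+0.099,+0.036) vel=(+0.000,+0.000) ωy=+0.00 pitch=+90.0°
  b3     pos=(+0.199,+0.060) vel=(+0.000,+0.000) ωy=+0.00 pitch=+90.0°

Key-timestep trajectory:
   step    t(s)  b1.x    b1.z    b1.vx   b1.vz   b2.x    b2.z    b2.vx   b2.vz   b3.x    b3.z    b3.vx   b3.vz 
     19  0.1652   +0.000  +0.037  -0.002  +0.000   +0.041  +0.111  +0.050  +0.019   +0.081  +0.182  +0.141  -0.033
     38  0.3304   -0.001  +0.037  -0.004  +0.003   +0.071  +0.110  +0.403  -0.237   +0.150  +0.134  +0.716  -1.043
     57  0.4957   -0.001  +0.037  +0.000  +0.000   +0.100  +0.035  -0.010  +0.041   +0.200  +0.060  -0.265  -0.145


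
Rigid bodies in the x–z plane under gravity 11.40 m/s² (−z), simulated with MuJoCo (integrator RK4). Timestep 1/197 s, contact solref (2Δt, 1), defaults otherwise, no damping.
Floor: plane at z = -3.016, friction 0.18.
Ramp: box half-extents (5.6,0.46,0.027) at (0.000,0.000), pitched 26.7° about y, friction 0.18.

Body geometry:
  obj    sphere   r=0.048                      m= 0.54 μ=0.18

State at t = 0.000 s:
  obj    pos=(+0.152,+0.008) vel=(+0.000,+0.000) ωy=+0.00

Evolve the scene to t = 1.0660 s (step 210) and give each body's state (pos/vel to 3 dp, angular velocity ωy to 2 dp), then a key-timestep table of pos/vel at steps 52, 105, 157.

State at t = 1.0660 s:
  obj    pos=(+2.009,-0.927) vel=(+3.485,-1.753) ωy=+81.23

Key-timestep trajectory:
   step    t(s)  obj.x    obj.z    obj.vx   obj.vz 
     52  0.2640   +0.266  -0.050  +0.863  -0.434
    105  0.5330   +0.616  -0.226  +1.742  -0.876
    157  0.7970   +1.190  -0.515  +2.605  -1.310


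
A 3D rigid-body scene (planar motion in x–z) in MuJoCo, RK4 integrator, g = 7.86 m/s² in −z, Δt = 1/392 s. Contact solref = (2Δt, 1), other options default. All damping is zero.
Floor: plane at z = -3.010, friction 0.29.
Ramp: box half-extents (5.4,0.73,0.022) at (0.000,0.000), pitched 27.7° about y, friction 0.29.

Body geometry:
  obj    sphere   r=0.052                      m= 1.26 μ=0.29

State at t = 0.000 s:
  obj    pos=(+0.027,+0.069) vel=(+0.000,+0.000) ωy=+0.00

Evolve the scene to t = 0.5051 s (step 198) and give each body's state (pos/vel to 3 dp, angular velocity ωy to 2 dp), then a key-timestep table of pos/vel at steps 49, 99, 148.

State at t = 0.5051 s:
  obj    pos=(+0.322,-0.085) vel=(+1.167,-0.613) ωy=+25.34

Key-timestep trajectory:
   step    t(s)  obj.x    obj.z    obj.vx   obj.vz 
     49  0.1250   +0.045  +0.060  +0.289  -0.152
     99  0.2526   +0.101  +0.031  +0.584  -0.306
    148  0.3776   +0.192  -0.017  +0.872  -0.458


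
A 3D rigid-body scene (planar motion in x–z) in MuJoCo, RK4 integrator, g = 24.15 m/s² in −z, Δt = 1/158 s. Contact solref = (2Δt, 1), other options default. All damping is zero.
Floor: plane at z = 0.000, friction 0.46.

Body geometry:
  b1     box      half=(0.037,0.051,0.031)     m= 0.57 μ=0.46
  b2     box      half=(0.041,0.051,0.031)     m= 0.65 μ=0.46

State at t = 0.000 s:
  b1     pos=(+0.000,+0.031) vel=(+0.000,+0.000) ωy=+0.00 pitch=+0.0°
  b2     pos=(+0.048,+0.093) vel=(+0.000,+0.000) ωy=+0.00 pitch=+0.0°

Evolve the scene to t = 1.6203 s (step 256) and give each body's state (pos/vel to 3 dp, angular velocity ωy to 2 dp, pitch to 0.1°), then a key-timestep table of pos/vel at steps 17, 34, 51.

State at t = 1.6203 s:
  b1     pos=(+0.000,+0.031) vel=(+0.000,+0.000) ωy=+0.00 pitch=+0.0°
  b2     pos=(+0.090,+0.041) vel=(+0.000,+0.000) ωy=+0.00 pitch=+90.0°

Key-timestep trajectory:
   step    t(s)  b1.x    b1.z    b1.vx   b1.vz   b2.x    b2.z    b2.vx   b2.vz 
     17  0.1076   +0.000  +0.031  +0.000  +0.000   +0.072  +0.066  +0.380  -0.928
     34  0.2152   +0.000  +0.031  +0.000  +0.000   +0.105  +0.048  -0.031  -0.003
     51  0.3228   +0.000  +0.031  +0.000  +0.000   +0.088  +0.042  +0.150  -0.066


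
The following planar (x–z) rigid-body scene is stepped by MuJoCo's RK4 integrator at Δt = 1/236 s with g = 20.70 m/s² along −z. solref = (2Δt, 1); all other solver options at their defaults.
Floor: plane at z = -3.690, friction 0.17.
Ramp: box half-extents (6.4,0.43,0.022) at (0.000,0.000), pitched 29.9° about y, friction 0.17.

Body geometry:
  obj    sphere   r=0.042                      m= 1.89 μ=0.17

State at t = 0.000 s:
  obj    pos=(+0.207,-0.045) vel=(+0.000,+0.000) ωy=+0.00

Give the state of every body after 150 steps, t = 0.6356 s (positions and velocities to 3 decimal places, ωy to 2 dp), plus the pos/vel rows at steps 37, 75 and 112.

State at t = 0.6356 s:
  obj    pos=(+1.498,-0.788) vel=(+4.062,-2.336) ωy=+111.49

Key-timestep trajectory:
   step    t(s)  obj.x    obj.z    obj.vx   obj.vz 
     37  0.1568   +0.286  -0.090  +1.002  -0.576
     75  0.3178   +0.530  -0.231  +2.031  -1.168
    112  0.4746   +0.927  -0.459  +3.033  -1.744


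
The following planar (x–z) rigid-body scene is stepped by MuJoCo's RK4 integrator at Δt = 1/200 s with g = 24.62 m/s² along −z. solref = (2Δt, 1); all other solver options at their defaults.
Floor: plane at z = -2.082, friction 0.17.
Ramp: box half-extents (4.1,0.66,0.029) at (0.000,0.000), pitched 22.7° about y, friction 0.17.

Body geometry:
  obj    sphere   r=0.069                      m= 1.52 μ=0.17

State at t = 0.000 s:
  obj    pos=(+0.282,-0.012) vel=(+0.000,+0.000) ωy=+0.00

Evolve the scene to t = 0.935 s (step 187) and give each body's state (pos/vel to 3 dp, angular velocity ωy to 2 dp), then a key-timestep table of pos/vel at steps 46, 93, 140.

State at t = 0.935 s:
  obj    pos=(+3.019,-1.157) vel=(+5.854,-2.449) ωy=+91.94

Key-timestep trajectory:
   step    t(s)  obj.x    obj.z    obj.vx   obj.vz 
     46  0.2300   +0.448  -0.081  +1.441  -0.603
     93  0.4650   +0.959  -0.295  +2.912  -1.218
    140  0.7000   +1.816  -0.654  +4.383  -1.833


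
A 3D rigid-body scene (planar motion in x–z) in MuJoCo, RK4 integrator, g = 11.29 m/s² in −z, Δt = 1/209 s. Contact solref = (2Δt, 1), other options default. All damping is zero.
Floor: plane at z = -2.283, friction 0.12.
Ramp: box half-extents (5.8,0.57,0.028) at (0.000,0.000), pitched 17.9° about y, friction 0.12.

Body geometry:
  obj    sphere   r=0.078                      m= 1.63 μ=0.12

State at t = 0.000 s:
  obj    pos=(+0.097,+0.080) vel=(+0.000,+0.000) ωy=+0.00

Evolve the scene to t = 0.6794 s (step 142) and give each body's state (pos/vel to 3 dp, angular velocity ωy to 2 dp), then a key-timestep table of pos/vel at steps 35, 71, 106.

State at t = 0.6794 s:
  obj    pos=(+0.642,-0.096) vel=(+1.603,-0.518) ωy=+21.58

Key-timestep trajectory:
   step    t(s)  obj.x    obj.z    obj.vx   obj.vz 
     35  0.1675   +0.130  +0.069  +0.395  -0.128
     71  0.3397   +0.233  +0.036  +0.801  -0.259
    106  0.5072   +0.400  -0.018  +1.196  -0.386


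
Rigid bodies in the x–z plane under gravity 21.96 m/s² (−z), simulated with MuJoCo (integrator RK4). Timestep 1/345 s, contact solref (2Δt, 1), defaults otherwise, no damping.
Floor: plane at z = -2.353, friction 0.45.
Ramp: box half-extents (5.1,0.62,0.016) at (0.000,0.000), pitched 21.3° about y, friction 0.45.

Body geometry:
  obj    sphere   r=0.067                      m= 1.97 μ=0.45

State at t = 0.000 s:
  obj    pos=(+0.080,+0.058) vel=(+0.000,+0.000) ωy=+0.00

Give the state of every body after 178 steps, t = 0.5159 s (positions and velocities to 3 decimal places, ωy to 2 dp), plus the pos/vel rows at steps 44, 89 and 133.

State at t = 0.5159 s:
  obj    pos=(+0.787,-0.218) vel=(+2.739,-1.068) ωy=+43.87

Key-timestep trajectory:
   step    t(s)  obj.x    obj.z    obj.vx   obj.vz 
     44  0.1275   +0.123  +0.041  +0.677  -0.264
     89  0.2580   +0.257  -0.011  +1.370  -0.534
    133  0.3855   +0.475  -0.096  +2.047  -0.798


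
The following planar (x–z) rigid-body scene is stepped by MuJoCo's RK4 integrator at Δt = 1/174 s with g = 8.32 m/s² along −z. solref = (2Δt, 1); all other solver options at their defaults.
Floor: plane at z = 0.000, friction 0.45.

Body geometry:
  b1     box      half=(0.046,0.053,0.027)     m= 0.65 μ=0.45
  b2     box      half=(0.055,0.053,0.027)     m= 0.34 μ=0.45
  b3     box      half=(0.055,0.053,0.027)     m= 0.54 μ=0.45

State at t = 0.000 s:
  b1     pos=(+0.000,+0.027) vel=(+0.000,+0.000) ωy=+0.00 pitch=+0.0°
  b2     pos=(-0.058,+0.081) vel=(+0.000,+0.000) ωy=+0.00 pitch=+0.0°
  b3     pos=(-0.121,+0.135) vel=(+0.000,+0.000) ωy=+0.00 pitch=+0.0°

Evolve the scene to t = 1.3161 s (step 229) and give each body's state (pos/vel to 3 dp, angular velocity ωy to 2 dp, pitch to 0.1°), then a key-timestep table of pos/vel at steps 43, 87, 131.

State at t = 1.3161 s:
  b1     pos=(+0.000,+0.027) vel=(+0.000,+0.000) ωy=+0.00 pitch=+0.0°
  b2     pos=(-0.113,+0.055) vel=(+0.000,+0.000) ωy=+0.00 pitch=-90.0°
  b3     pos=(-0.183,+0.055) vel=(+0.000,+0.000) ωy=+0.00 pitch=-90.0°

Key-timestep trajectory:
   step    t(s)  b1.x    b1.z    b1.vx   b1.vz   b2.x    b2.z    b2.vx   b2.vz   b3.x    b3.z    b3.vx   b3.vz 
     43  0.2471   +0.000  +0.027  +0.000  +0.000   -0.090  +0.061  -0.166  -0.023   -0.161  +0.061  -0.197  -0.012
     87  0.5000   +0.000  +0.027  +0.000  +0.000   -0.125  +0.059  +0.040  -0.010   -0.196  +0.060  +0.038  -0.009
    131  0.7529   +0.000  +0.027  +0.000  +0.000   -0.114  +0.055  -0.109  +0.022   -0.182  +0.055  -0.155  -0.070


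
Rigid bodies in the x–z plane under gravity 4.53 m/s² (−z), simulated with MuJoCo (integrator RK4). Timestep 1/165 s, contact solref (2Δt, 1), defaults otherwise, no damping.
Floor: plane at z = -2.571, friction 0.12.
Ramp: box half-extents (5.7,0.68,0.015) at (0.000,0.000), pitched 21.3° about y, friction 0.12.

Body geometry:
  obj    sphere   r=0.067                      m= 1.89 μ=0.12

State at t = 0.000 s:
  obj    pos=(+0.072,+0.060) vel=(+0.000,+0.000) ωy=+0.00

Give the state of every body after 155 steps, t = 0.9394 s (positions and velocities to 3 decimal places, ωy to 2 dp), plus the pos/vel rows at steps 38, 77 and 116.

State at t = 0.9394 s:
  obj    pos=(+0.555,-0.128) vel=(+1.029,-0.401) ωy=+16.47

Key-timestep trajectory:
   step    t(s)  obj.x    obj.z    obj.vx   obj.vz 
     38  0.2303   +0.101  +0.049  +0.252  -0.098
     77  0.4667   +0.191  +0.013  +0.511  -0.199
    116  0.7030   +0.343  -0.046  +0.770  -0.300


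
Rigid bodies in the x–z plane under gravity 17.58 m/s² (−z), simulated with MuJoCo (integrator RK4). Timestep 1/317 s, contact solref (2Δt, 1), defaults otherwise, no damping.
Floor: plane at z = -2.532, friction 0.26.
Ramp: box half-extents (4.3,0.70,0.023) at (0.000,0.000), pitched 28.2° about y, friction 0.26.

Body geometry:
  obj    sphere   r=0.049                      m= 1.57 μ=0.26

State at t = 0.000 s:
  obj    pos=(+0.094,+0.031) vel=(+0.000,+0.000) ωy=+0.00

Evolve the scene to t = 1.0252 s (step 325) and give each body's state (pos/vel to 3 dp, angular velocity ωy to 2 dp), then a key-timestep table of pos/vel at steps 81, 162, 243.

State at t = 1.0252 s:
  obj    pos=(+2.843,-1.443) vel=(+5.362,-2.875) ωy=+124.14

Key-timestep trajectory:
   step    t(s)  obj.x    obj.z    obj.vx   obj.vz 
     81  0.2555   +0.265  -0.060  +1.336  -0.717
    162  0.5110   +0.777  -0.335  +2.673  -1.433
    243  0.7666   +1.631  -0.793  +4.009  -2.150


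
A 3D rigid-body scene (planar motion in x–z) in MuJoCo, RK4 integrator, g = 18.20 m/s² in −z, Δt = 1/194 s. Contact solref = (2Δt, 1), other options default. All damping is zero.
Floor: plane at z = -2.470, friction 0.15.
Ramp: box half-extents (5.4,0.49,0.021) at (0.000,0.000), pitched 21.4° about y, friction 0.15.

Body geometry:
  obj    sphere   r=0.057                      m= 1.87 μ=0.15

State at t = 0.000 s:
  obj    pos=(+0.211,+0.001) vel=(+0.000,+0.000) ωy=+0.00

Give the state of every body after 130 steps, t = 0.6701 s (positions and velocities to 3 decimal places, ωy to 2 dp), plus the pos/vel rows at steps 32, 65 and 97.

State at t = 0.6701 s:
  obj    pos=(+1.203,-0.388) vel=(+2.960,-1.160) ωy=+55.74

Key-timestep trajectory:
   step    t(s)  obj.x    obj.z    obj.vx   obj.vz 
     32  0.1649   +0.271  -0.022  +0.729  -0.286
     65  0.3351   +0.459  -0.096  +1.480  -0.580
     97  0.5000   +0.763  -0.215  +2.209  -0.866


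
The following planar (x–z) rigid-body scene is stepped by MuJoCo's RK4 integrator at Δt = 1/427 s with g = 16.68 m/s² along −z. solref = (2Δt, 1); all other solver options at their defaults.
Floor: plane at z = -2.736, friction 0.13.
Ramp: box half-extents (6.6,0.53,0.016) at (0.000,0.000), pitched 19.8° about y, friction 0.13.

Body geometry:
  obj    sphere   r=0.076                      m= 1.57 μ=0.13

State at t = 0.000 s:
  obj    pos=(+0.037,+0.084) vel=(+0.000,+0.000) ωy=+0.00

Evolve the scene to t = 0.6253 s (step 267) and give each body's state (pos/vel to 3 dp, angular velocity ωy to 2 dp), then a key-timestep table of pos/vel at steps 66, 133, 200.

State at t = 0.6253 s:
  obj    pos=(+0.780,-0.183) vel=(+2.375,-0.855) ωy=+33.20

Key-timestep trajectory:
   step    t(s)  obj.x    obj.z    obj.vx   obj.vz 
     66  0.1546   +0.083  +0.068  +0.587  -0.211
    133  0.3115   +0.221  +0.018  +1.183  -0.426
    200  0.4684   +0.454  -0.066  +1.779  -0.640


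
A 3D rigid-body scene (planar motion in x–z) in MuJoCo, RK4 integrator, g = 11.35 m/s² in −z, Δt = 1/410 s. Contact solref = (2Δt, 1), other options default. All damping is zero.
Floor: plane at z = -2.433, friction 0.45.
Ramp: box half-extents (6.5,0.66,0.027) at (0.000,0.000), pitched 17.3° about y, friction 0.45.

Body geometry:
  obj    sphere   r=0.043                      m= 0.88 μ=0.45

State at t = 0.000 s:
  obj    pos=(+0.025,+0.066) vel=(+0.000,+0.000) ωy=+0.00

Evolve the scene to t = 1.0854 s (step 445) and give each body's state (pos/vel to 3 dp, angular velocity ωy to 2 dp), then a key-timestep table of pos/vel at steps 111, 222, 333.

State at t = 1.0854 s:
  obj    pos=(+1.381,-0.357) vel=(+2.498,-0.778) ωy=+60.85

Key-timestep trajectory:
   step    t(s)  obj.x    obj.z    obj.vx   obj.vz 
    111  0.2707   +0.109  +0.039  +0.623  -0.194
    222  0.5415   +0.362  -0.040  +1.246  -0.388
    333  0.8122   +0.784  -0.171  +1.870  -0.582


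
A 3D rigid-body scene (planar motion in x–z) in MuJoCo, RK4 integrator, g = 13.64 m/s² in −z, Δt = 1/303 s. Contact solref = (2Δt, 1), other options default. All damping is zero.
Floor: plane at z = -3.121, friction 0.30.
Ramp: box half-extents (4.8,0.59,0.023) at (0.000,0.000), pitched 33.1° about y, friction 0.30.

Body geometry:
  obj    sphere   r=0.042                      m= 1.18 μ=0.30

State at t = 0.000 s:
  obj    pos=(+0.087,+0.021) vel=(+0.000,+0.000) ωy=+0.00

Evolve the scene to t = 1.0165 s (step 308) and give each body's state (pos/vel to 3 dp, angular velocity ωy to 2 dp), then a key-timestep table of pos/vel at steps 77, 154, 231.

State at t = 1.0165 s:
  obj    pos=(+2.390,-1.480) vel=(+4.531,-2.954) ωy=+128.75

Key-timestep trajectory:
   step    t(s)  obj.x    obj.z    obj.vx   obj.vz 
     77  0.2541   +0.231  -0.073  +1.133  -0.739
    154  0.5083   +0.663  -0.354  +2.266  -1.477
    231  0.7624   +1.382  -0.824  +3.398  -2.215


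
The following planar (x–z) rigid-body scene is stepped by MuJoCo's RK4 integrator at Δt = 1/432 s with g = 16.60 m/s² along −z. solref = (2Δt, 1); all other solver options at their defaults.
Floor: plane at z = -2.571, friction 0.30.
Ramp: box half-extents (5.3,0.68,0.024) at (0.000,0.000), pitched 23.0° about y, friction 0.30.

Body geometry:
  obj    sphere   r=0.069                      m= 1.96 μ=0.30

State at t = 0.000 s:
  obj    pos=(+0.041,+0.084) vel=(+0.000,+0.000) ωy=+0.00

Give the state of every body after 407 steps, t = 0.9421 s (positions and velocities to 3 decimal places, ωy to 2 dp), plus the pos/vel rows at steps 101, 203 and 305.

State at t = 0.9421 s:
  obj    pos=(+1.934,-0.720) vel=(+4.018,-1.706) ωy=+63.25

Key-timestep trajectory:
   step    t(s)  obj.x    obj.z    obj.vx   obj.vz 
    101  0.2338   +0.158  +0.034  +0.997  -0.423
    203  0.4699   +0.512  -0.116  +2.004  -0.851
    305  0.7060   +1.104  -0.368  +3.011  -1.278


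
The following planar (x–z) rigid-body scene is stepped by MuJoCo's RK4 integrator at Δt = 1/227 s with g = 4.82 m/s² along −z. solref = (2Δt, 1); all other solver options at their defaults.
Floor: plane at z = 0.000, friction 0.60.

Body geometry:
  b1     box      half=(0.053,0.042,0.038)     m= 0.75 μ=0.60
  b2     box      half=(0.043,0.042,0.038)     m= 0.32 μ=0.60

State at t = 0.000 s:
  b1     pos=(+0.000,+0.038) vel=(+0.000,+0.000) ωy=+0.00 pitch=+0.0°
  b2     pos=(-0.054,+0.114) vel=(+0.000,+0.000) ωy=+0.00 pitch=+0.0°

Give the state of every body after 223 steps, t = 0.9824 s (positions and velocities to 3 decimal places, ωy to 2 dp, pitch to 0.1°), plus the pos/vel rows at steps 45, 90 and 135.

State at t = 0.9824 s:
  b1     pos=(+0.000,+0.038) vel=(+0.000,+0.000) ωy=+0.00 pitch=+0.0°
  b2     pos=(-0.101,+0.043) vel=(+0.000,+0.000) ωy=+0.00 pitch=-90.0°

Key-timestep trajectory:
   step    t(s)  b1.x    b1.z    b1.vx   b1.vz   b2.x    b2.z    b2.vx   b2.vz 
     45  0.1982   +0.000  +0.038  +0.000  +0.000   -0.056  +0.114  -0.022  -0.002
     90  0.3965   +0.000  +0.038  +0.000  +0.000   -0.067  +0.111  -0.112  -0.053
    135  0.5947   +0.000  +0.038  +0.000  +0.000   -0.101  +0.056  -0.189  -0.684


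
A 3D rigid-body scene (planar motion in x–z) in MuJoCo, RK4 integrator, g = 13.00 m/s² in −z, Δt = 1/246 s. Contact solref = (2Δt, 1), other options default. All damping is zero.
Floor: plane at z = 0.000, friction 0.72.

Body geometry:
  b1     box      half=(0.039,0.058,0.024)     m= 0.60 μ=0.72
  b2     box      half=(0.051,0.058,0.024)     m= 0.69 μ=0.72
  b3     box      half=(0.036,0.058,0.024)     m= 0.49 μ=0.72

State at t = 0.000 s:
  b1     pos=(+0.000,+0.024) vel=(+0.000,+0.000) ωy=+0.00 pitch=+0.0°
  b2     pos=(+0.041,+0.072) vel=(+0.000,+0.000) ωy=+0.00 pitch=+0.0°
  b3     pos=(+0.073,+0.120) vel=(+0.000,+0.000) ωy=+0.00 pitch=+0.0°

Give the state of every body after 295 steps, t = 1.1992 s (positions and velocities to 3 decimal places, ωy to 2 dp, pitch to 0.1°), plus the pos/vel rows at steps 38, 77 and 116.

State at t = 1.1992 s:
  b1     pos=(+0.000,+0.024) vel=(+0.000,+0.000) ωy=+0.00 pitch=+0.0°
  b2     pos=(+0.139,+0.050) vel=(+0.000,+0.000) ωy=+0.01 pitch=+142.2°
  b3     pos=(+0.211,+0.024) vel=(+0.000,+0.000) ωy=+0.00 pitch=+180.0°

Key-timestep trajectory:
   step    t(s)  b1.x    b1.z    b1.vx   b1.vz   b2.x    b2.z    b2.vx   b2.vz   b3.x    b3.z    b3.vx   b3.vz 
     38  0.1545   +0.000  +0.024  +0.000  +0.000   +0.058  +0.063  +0.215  -0.270   +0.116  +0.074  +0.448  -0.930
     77  0.3130   +0.000  +0.024  +0.000  +0.000   +0.103  +0.055  +0.157  +0.030   +0.174  +0.043  +0.209  -0.001
    116  0.4715   +0.000  +0.024  +0.000  +0.000   +0.119  +0.056  +0.112  -0.011   +0.210  +0.024  -0.007  +0.012


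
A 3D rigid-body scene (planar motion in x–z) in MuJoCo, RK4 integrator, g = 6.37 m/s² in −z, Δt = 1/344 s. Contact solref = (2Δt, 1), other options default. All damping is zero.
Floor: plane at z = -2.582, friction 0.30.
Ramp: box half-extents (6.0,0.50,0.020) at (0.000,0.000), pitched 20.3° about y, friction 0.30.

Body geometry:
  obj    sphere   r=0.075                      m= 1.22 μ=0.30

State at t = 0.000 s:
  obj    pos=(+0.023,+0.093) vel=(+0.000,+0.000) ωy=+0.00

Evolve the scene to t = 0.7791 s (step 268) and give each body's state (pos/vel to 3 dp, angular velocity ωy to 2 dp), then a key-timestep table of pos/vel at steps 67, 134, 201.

State at t = 0.7791 s:
  obj    pos=(+0.472,-0.073) vel=(+1.153,-0.427) ωy=+16.40

Key-timestep trajectory:
   step    t(s)  obj.x    obj.z    obj.vx   obj.vz 
     67  0.1948   +0.051  +0.082  +0.288  -0.107
    134  0.3895   +0.135  +0.051  +0.577  -0.213
    201  0.5843   +0.276  -0.001  +0.865  -0.320


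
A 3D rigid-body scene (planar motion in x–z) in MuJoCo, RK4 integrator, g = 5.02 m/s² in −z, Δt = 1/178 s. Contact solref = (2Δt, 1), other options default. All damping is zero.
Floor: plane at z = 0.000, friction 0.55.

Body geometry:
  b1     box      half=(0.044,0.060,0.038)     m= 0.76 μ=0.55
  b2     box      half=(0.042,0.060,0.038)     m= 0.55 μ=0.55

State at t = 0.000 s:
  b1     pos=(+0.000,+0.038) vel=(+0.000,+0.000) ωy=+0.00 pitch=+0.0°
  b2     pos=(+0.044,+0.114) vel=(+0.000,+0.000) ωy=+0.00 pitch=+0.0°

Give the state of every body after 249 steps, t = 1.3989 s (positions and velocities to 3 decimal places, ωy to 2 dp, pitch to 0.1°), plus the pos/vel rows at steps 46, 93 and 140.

State at t = 1.3989 s:
  b1     pos=(+0.000,+0.038) vel=(+0.000,+0.000) ωy=+0.00 pitch=+0.0°
  b2     pos=(+0.090,+0.042) vel=(+0.000,+0.000) ωy=+0.00 pitch=+90.0°

Key-timestep trajectory:
   step    t(s)  b1.x    b1.z    b1.vx   b1.vz   b2.x    b2.z    b2.vx   b2.vz 
     46  0.2584   +0.000  +0.038  +0.000  +0.000   +0.044  +0.114  +0.004  +0.000
     93  0.5225   +0.000  +0.038  +0.000  +0.000   +0.048  +0.114  +0.035  -0.004
    140  0.7865   +0.000  +0.038  +0.000  +0.000   +0.078  +0.094  +0.194  -0.330


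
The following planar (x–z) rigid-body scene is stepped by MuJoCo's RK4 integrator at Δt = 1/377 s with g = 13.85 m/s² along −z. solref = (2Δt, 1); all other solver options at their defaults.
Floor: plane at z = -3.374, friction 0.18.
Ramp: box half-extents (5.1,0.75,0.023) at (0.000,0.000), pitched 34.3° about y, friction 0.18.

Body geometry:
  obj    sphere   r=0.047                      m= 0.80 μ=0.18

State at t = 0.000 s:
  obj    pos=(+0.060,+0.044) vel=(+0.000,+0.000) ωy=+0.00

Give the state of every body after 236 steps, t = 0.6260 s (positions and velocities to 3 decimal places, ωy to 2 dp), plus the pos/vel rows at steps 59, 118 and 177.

State at t = 0.6260 s:
  obj    pos=(+0.990,-0.591) vel=(+2.973,-2.023) ωy=+68.60

Key-timestep trajectory:
   step    t(s)  obj.x    obj.z    obj.vx   obj.vz 
     59  0.1565   +0.118  +0.004  +0.738  -0.516
    118  0.3130   +0.292  -0.115  +1.485  -1.015
    177  0.4695   +0.583  -0.313  +2.230  -1.516


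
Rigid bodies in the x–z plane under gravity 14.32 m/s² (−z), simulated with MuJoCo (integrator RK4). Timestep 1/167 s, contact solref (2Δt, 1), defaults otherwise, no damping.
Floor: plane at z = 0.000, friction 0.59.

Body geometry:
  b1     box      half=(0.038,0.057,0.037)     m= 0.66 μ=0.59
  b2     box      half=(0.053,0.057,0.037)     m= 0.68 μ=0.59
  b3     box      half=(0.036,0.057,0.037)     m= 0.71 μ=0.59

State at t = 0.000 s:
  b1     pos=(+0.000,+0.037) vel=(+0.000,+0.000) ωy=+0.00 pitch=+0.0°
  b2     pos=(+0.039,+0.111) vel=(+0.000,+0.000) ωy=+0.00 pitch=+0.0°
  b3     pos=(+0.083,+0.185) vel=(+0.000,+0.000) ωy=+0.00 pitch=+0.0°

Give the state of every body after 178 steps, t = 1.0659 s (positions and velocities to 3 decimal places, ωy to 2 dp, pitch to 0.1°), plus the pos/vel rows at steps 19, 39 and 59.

State at t = 1.0659 s:
  b1     pos=(+0.000,+0.037) vel=(+0.000,+0.000) ωy=+0.00 pitch=+0.0°
  b2     pos=(+0.087,+0.053) vel=(+0.000,+0.000) ωy=+0.00 pitch=+90.0°
  b3     pos=(+0.212,+0.036) vel=(+0.000,+0.000) ωy=+0.00 pitch=+90.0°

Key-timestep trajectory:
   step    t(s)  b1.x    b1.z    b1.vx   b1.vz   b2.x    b2.z    b2.vx   b2.vz   b3.x    b3.z    b3.vx   b3.vz 
     19  0.1138   +0.000  +0.037  -0.001  +0.000   +0.048  +0.109  +0.185  -0.052   +0.111  +0.169  +0.496  -0.395
     39  0.2335   +0.000  +0.037  +0.000  +0.000   +0.083  +0.063  +0.331  -1.043   +0.185  +0.040  +0.897  -0.957
     59  0.3533   +0.000  +0.037  +0.000  +0.000   +0.087  +0.053  +0.040  -0.003   +0.216  +0.040  -0.146  -0.117


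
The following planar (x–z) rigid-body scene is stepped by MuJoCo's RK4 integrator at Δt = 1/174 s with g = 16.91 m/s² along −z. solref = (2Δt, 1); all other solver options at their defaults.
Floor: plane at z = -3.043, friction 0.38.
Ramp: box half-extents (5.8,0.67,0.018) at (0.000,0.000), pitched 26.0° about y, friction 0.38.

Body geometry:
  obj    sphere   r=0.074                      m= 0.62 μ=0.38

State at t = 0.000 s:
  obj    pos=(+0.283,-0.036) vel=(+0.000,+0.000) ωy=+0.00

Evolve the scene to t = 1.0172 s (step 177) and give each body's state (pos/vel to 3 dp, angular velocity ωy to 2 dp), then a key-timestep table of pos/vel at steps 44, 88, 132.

State at t = 1.0172 s:
  obj    pos=(+2.746,-1.237) vel=(+4.841,-2.361) ωy=+72.78

Key-timestep trajectory:
   step    t(s)  obj.x    obj.z    obj.vx   obj.vz 
     44  0.2529   +0.435  -0.110  +1.204  -0.587
     88  0.5057   +0.892  -0.333  +2.407  -1.174
    132  0.7586   +1.653  -0.704  +3.610  -1.761


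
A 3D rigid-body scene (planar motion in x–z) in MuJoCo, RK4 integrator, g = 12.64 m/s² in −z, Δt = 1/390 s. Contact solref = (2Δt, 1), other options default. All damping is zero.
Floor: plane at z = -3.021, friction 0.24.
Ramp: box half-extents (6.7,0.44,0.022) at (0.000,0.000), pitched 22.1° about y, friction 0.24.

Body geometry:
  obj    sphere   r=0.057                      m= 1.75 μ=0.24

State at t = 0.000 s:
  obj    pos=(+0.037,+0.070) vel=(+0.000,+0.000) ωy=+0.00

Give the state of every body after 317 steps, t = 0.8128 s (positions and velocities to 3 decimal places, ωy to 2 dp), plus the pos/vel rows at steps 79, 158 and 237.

State at t = 0.8128 s:
  obj    pos=(+1.077,-0.352) vel=(+2.558,-1.039) ωy=+48.43

Key-timestep trajectory:
   step    t(s)  obj.x    obj.z    obj.vx   obj.vz 
     79  0.2026   +0.102  +0.044  +0.638  -0.259
    158  0.4051   +0.295  -0.035  +1.275  -0.518
    237  0.6077   +0.618  -0.166  +1.913  -0.777


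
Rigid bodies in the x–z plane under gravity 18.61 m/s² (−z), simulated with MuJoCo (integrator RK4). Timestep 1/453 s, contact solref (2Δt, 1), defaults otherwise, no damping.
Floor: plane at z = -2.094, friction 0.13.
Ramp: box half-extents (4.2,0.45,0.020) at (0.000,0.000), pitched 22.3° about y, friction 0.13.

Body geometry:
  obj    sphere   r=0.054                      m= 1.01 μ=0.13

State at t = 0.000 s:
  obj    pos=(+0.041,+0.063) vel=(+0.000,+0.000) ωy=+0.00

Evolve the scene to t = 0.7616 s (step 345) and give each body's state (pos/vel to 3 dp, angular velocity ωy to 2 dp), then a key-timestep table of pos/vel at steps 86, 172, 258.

State at t = 0.7616 s:
  obj    pos=(+1.395,-0.492) vel=(+3.554,-1.458) ωy=+71.13

Key-timestep trajectory:
   step    t(s)  obj.x    obj.z    obj.vx   obj.vz 
     86  0.1898   +0.125  +0.029  +0.886  -0.363
    172  0.3797   +0.378  -0.075  +1.772  -0.727
    258  0.5695   +0.798  -0.247  +2.658  -1.090


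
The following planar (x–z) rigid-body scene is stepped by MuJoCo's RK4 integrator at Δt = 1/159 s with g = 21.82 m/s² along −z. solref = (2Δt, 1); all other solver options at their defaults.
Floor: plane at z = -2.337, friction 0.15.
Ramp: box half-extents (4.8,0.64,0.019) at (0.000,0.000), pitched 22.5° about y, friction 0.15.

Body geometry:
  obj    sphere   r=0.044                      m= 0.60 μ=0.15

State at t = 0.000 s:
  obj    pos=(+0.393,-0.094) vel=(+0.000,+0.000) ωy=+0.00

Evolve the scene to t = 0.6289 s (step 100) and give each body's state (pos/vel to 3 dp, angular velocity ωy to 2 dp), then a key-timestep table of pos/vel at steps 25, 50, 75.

State at t = 0.6289 s:
  obj    pos=(+1.483,-0.546) vel=(+3.466,-1.436) ωy=+85.20

Key-timestep trajectory:
   step    t(s)  obj.x    obj.z    obj.vx   obj.vz 
     25  0.1572   +0.461  -0.123  +0.867  -0.359
     50  0.3145   +0.665  -0.207  +1.733  -0.718
     75  0.4717   +1.006  -0.349  +2.599  -1.077


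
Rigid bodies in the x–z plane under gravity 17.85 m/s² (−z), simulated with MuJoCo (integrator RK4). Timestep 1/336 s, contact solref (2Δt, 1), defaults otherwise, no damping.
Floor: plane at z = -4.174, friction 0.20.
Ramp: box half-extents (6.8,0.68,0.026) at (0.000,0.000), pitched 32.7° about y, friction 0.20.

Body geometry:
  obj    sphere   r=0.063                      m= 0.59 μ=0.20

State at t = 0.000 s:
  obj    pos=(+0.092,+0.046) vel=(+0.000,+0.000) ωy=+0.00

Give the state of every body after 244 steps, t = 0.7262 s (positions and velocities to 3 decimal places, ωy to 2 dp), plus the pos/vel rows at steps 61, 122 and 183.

State at t = 0.7262 s:
  obj    pos=(+1.621,-0.935) vel=(+4.210,-2.703) ωy=+79.38

Key-timestep trajectory:
   step    t(s)  obj.x    obj.z    obj.vx   obj.vz 
     61  0.1815   +0.188  -0.015  +1.053  -0.676
    122  0.3631   +0.475  -0.199  +2.105  -1.351
    183  0.5446   +0.952  -0.506  +3.157  -2.027


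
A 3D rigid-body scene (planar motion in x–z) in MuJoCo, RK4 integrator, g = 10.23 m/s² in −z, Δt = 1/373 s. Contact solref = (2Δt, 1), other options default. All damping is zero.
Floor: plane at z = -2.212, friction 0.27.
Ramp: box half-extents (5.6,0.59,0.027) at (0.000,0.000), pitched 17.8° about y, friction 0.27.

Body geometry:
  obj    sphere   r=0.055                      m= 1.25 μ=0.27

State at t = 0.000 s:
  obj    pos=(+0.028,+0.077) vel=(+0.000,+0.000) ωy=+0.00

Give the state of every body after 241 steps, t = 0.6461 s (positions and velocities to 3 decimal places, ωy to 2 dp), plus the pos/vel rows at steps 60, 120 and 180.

State at t = 0.6461 s:
  obj    pos=(+0.472,-0.065) vel=(+1.374,-0.441) ωy=+26.24

Key-timestep trajectory:
   step    t(s)  obj.x    obj.z    obj.vx   obj.vz 
     60  0.1609   +0.056  +0.068  +0.342  -0.110
    120  0.3217   +0.138  +0.042  +0.684  -0.220
    180  0.4826   +0.276  -0.002  +1.026  -0.330


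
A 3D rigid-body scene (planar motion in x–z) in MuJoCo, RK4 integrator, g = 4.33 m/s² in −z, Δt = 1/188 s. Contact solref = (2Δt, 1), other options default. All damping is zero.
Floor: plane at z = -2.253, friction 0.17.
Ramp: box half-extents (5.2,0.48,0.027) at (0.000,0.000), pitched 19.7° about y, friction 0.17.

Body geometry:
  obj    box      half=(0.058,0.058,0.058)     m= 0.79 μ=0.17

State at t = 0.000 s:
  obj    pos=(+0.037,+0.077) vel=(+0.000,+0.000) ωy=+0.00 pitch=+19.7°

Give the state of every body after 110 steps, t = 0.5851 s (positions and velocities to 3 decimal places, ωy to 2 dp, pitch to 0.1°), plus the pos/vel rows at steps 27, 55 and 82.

State at t = 0.5851 s:
  obj    pos=(+0.161,+0.033) vel=(+0.423,-0.146) ωy=+0.00 pitch=+19.7°

Key-timestep trajectory:
   step    t(s)  obj.x    obj.z    obj.vx   obj.vz 
     27  0.1436   +0.044  +0.074  +0.104  -0.033
     55  0.2926   +0.068  +0.066  +0.212  -0.071
     82  0.4362   +0.106  +0.052  +0.314  -0.118


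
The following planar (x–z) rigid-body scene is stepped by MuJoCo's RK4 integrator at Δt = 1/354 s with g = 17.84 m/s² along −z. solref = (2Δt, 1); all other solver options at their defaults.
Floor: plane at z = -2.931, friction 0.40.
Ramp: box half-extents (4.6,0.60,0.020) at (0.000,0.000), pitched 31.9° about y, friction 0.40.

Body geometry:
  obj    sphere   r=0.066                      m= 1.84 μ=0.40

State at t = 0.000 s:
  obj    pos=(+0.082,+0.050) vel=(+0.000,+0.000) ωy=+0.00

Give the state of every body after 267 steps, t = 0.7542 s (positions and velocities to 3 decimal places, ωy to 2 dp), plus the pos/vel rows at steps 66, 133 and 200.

State at t = 0.7542 s:
  obj    pos=(+1.708,-0.962) vel=(+4.312,-2.684) ωy=+76.94

Key-timestep trajectory:
   step    t(s)  obj.x    obj.z    obj.vx   obj.vz 
     66  0.1864   +0.182  -0.012  +1.066  -0.664
    133  0.3757   +0.486  -0.201  +2.148  -1.337
    200  0.5650   +0.995  -0.518  +3.230  -2.010


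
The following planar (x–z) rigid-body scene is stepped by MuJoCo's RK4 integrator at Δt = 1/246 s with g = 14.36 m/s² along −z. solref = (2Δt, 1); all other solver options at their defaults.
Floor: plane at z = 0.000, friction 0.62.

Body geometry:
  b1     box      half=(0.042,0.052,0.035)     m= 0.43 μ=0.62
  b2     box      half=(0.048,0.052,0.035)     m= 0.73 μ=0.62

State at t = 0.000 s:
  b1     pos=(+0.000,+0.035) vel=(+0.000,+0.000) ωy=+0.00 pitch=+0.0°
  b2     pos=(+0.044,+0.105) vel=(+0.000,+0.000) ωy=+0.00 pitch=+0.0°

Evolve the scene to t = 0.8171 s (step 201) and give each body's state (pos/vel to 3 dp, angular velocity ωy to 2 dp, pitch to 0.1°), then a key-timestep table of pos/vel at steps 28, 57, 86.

State at t = 0.8171 s:
  b1     pos=(+0.000,+0.035) vel=(+0.000,+0.000) ωy=+0.00 pitch=+0.0°
  b2     pos=(+0.089,+0.048) vel=(+0.000,+0.000) ωy=+0.00 pitch=+90.0°

Key-timestep trajectory:
   step    t(s)  b1.x    b1.z    b1.vx   b1.vz   b2.x    b2.z    b2.vx   b2.vz 
     28  0.1138   +0.000  +0.035  +0.000  +0.000   +0.047  +0.105  +0.072  -0.011
     57  0.2317   +0.000  +0.035  +0.000  +0.000   +0.068  +0.094  +0.289  -0.294
     86  0.3496   +0.000  +0.035  +0.000  +0.000   +0.093  +0.051  -0.029  -0.010


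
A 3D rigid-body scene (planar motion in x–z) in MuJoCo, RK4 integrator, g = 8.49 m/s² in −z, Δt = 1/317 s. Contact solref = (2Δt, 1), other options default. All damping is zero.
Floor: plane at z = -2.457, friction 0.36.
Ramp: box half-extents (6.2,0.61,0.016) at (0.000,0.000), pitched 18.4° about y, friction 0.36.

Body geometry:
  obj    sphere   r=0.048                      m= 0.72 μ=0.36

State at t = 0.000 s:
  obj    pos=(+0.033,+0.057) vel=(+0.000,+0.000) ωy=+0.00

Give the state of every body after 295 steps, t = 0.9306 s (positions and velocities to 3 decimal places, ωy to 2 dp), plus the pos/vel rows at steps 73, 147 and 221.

State at t = 0.9306 s:
  obj    pos=(+0.819,-0.205) vel=(+1.690,-0.562) ωy=+37.11

Key-timestep trajectory:
   step    t(s)  obj.x    obj.z    obj.vx   obj.vz 
     73  0.2303   +0.081  +0.040  +0.418  -0.139
    147  0.4637   +0.228  -0.008  +0.842  -0.280
    221  0.6972   +0.474  -0.090  +1.266  -0.421


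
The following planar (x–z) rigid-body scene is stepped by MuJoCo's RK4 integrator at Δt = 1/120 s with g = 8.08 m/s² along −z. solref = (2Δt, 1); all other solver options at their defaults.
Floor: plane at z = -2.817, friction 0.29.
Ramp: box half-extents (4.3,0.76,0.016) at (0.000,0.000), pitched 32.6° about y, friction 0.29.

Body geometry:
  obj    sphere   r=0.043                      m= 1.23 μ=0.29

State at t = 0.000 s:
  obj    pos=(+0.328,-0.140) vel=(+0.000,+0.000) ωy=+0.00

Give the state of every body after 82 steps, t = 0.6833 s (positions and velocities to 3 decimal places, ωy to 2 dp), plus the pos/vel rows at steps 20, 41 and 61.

State at t = 0.6833 s:
  obj    pos=(+0.940,-0.531) vel=(+1.790,-1.145) ωy=+49.39

Key-timestep trajectory:
   step    t(s)  obj.x    obj.z    obj.vx   obj.vz 
     20  0.1667   +0.365  -0.163  +0.437  -0.279
     41  0.3417   +0.481  -0.238  +0.895  -0.573
     61  0.5083   +0.667  -0.356  +1.332  -0.852


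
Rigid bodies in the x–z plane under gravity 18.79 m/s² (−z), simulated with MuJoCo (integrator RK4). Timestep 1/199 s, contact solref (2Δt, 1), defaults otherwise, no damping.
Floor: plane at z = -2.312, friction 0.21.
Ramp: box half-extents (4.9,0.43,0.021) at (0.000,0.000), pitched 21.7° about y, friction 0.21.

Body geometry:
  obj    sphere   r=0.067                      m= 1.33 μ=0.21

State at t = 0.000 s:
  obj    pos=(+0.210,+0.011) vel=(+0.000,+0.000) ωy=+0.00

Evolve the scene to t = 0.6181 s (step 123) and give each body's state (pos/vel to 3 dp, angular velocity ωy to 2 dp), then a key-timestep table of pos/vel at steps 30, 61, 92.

State at t = 0.6181 s:
  obj    pos=(+1.091,-0.339) vel=(+2.850,-1.134) ωy=+45.77

Key-timestep trajectory:
   step    t(s)  obj.x    obj.z    obj.vx   obj.vz 
     30  0.1508   +0.262  -0.010  +0.695  -0.277
     61  0.3065   +0.427  -0.075  +1.414  -0.563
     92  0.4623   +0.703  -0.185  +2.132  -0.848


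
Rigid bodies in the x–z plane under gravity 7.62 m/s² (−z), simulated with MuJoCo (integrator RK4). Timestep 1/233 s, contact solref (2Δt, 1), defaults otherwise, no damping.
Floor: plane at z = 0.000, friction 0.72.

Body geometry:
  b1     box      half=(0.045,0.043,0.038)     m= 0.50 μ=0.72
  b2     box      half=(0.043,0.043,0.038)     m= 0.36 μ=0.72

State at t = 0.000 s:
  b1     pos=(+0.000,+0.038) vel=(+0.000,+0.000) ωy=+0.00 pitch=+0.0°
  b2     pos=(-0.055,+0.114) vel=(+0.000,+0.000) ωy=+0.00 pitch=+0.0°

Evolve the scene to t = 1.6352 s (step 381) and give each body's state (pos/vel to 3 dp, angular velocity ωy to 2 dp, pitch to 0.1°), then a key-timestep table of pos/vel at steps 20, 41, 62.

State at t = 1.6352 s:
  b1     pos=(+0.000,+0.038) vel=(+0.000,+0.000) ωy=+0.00 pitch=+0.0°
  b2     pos=(-0.098,+0.043) vel=(+0.000,+0.000) ωy=+0.00 pitch=-90.0°

Key-timestep trajectory:
   step    t(s)  b1.x    b1.z    b1.vx   b1.vz   b2.x    b2.z    b2.vx   b2.vz 
     20  0.0858   +0.000  +0.038  +0.000  +0.000   -0.059  +0.113  -0.103  -0.040
     41  0.1760   +0.000  +0.038  +0.000  +0.000   -0.074  +0.102  -0.222  -0.238
     62  0.2661   +0.000  +0.038  +0.000  +0.000   -0.095  +0.054  -0.229  -0.866


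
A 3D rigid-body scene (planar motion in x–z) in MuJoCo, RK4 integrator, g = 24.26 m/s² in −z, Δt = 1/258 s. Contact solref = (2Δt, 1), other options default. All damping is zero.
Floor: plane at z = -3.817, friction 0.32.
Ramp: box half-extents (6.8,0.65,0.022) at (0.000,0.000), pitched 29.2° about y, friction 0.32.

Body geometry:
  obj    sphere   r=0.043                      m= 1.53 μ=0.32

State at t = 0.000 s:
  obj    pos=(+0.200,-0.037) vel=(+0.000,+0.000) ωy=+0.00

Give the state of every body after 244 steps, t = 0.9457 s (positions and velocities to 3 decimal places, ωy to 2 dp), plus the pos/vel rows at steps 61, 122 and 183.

State at t = 0.9457 s:
  obj    pos=(+3.500,-1.882) vel=(+6.979,-3.900) ωy=+185.91

Key-timestep trajectory:
   step    t(s)  obj.x    obj.z    obj.vx   obj.vz 
     61  0.2364   +0.406  -0.153  +1.745  -0.975
    122  0.4729   +1.025  -0.498  +3.490  -1.950
    183  0.7093   +2.056  -1.075  +5.234  -2.925


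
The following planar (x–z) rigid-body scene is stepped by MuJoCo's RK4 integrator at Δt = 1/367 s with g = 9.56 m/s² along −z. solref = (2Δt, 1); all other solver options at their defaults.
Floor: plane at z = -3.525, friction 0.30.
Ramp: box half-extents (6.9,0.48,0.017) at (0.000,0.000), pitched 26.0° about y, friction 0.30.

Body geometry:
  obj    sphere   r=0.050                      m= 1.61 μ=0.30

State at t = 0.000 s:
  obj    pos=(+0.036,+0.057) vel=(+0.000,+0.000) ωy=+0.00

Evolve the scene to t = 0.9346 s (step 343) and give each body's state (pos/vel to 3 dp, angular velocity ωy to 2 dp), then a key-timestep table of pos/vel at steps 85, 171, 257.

State at t = 0.9346 s:
  obj    pos=(+1.211,-0.516) vel=(+2.515,-1.226) ωy=+55.95

Key-timestep trajectory:
   step    t(s)  obj.x    obj.z    obj.vx   obj.vz 
     85  0.2316   +0.108  +0.022  +0.623  -0.304
    171  0.4659   +0.328  -0.085  +1.254  -0.611
    257  0.7003   +0.696  -0.265  +1.884  -0.919
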